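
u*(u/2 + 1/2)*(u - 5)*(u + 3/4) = u^4/2 - 13*u^3/8 - 4*u^2 - 15*u/8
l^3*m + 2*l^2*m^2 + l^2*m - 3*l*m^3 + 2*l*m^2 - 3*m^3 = (l - m)*(l + 3*m)*(l*m + m)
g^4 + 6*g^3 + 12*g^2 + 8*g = g*(g + 2)^3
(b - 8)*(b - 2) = b^2 - 10*b + 16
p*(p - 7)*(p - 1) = p^3 - 8*p^2 + 7*p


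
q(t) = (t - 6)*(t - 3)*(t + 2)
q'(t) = (t - 6)*(t - 3) + (t - 6)*(t + 2) + (t - 3)*(t + 2)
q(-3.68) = -108.63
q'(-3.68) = 92.15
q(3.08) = -1.19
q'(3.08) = -14.66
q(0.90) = 31.06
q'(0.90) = -10.17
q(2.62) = 5.93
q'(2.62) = -16.09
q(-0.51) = 34.05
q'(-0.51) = 7.92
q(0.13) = 35.88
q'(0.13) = -1.77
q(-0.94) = 28.98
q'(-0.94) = 15.81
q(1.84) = 18.53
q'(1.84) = -15.60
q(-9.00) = -1260.00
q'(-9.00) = 369.00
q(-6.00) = -432.00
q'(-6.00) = 192.00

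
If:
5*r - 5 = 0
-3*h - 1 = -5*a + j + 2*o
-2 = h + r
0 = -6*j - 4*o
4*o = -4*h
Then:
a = -4/5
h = -3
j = -2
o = 3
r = 1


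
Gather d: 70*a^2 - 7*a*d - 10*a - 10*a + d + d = 70*a^2 - 20*a + d*(2 - 7*a)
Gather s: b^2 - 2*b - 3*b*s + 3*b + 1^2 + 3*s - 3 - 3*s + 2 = b^2 - 3*b*s + b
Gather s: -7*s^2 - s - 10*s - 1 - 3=-7*s^2 - 11*s - 4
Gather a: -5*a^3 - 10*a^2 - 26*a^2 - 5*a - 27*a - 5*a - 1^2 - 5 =-5*a^3 - 36*a^2 - 37*a - 6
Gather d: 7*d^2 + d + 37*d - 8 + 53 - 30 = 7*d^2 + 38*d + 15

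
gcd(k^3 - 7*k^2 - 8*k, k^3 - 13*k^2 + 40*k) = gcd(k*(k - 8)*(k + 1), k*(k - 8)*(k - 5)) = k^2 - 8*k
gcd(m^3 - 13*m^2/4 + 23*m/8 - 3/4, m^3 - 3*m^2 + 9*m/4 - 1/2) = m^2 - 5*m/2 + 1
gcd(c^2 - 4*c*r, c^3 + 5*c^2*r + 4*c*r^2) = c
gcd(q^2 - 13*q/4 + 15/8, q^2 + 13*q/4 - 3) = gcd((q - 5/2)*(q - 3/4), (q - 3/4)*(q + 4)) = q - 3/4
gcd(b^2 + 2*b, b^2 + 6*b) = b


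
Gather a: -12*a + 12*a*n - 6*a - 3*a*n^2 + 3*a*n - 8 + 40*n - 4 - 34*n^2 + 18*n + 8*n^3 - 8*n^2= a*(-3*n^2 + 15*n - 18) + 8*n^3 - 42*n^2 + 58*n - 12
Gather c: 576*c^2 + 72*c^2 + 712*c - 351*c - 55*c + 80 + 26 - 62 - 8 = 648*c^2 + 306*c + 36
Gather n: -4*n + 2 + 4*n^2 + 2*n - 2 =4*n^2 - 2*n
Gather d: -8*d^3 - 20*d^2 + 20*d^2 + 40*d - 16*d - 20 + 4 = -8*d^3 + 24*d - 16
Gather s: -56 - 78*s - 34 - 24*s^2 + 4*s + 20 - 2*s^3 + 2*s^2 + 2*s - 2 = -2*s^3 - 22*s^2 - 72*s - 72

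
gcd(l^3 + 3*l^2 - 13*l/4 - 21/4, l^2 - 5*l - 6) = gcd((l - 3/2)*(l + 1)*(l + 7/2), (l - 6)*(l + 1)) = l + 1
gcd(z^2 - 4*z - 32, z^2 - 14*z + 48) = z - 8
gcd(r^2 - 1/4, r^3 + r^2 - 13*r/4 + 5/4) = r - 1/2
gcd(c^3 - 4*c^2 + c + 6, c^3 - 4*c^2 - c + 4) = c + 1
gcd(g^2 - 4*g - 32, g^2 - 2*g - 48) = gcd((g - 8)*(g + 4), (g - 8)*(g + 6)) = g - 8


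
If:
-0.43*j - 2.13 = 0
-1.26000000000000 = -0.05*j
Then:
No Solution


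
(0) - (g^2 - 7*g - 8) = -g^2 + 7*g + 8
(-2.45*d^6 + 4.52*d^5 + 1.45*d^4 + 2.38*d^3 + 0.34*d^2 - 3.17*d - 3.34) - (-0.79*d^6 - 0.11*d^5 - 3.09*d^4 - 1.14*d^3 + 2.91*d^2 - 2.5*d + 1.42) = -1.66*d^6 + 4.63*d^5 + 4.54*d^4 + 3.52*d^3 - 2.57*d^2 - 0.67*d - 4.76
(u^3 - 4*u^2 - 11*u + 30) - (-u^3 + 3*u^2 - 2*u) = 2*u^3 - 7*u^2 - 9*u + 30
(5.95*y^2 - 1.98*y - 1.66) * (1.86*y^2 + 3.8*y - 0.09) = 11.067*y^4 + 18.9272*y^3 - 11.1471*y^2 - 6.1298*y + 0.1494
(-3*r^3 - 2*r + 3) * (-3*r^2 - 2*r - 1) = 9*r^5 + 6*r^4 + 9*r^3 - 5*r^2 - 4*r - 3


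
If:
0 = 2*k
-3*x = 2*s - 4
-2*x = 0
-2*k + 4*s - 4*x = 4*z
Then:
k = 0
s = 2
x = 0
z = 2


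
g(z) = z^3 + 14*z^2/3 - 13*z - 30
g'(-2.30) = -18.60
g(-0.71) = -18.78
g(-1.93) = 5.28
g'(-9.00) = 146.00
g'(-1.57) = -20.26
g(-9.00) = -264.00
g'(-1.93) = -19.84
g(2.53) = -16.82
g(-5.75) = 8.93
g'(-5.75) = 32.52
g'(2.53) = 29.82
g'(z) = 3*z^2 + 28*z/3 - 13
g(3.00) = 0.00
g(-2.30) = 12.42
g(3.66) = 33.96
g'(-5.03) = 15.96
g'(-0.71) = -18.11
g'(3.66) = 61.35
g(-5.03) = 26.20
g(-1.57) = -1.96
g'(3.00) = 42.00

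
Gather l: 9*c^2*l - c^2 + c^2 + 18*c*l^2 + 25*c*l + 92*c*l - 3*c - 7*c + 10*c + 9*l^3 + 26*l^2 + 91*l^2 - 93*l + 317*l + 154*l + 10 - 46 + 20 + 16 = 9*l^3 + l^2*(18*c + 117) + l*(9*c^2 + 117*c + 378)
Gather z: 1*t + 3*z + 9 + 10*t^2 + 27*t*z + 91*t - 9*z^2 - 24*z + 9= 10*t^2 + 92*t - 9*z^2 + z*(27*t - 21) + 18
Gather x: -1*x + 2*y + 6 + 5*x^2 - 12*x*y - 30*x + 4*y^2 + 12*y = 5*x^2 + x*(-12*y - 31) + 4*y^2 + 14*y + 6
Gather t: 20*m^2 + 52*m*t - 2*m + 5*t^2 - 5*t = 20*m^2 - 2*m + 5*t^2 + t*(52*m - 5)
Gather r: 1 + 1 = 2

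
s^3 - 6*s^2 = s^2*(s - 6)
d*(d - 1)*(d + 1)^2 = d^4 + d^3 - d^2 - d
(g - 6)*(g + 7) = g^2 + g - 42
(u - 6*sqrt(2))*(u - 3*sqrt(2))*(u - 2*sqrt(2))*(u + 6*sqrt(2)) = u^4 - 5*sqrt(2)*u^3 - 60*u^2 + 360*sqrt(2)*u - 864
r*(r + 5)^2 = r^3 + 10*r^2 + 25*r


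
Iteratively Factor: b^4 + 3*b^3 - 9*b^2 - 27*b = (b + 3)*(b^3 - 9*b) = (b - 3)*(b + 3)*(b^2 + 3*b) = b*(b - 3)*(b + 3)*(b + 3)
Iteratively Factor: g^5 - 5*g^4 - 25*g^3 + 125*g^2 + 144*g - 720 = (g + 3)*(g^4 - 8*g^3 - g^2 + 128*g - 240) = (g - 4)*(g + 3)*(g^3 - 4*g^2 - 17*g + 60) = (g - 5)*(g - 4)*(g + 3)*(g^2 + g - 12) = (g - 5)*(g - 4)*(g + 3)*(g + 4)*(g - 3)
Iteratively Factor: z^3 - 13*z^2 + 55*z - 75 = (z - 5)*(z^2 - 8*z + 15) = (z - 5)*(z - 3)*(z - 5)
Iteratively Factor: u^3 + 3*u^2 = (u)*(u^2 + 3*u) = u*(u + 3)*(u)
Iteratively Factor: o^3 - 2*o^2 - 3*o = (o - 3)*(o^2 + o) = o*(o - 3)*(o + 1)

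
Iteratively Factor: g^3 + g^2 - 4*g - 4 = (g + 2)*(g^2 - g - 2) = (g - 2)*(g + 2)*(g + 1)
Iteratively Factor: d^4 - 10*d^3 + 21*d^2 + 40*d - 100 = (d - 5)*(d^3 - 5*d^2 - 4*d + 20) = (d - 5)*(d - 2)*(d^2 - 3*d - 10) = (d - 5)*(d - 2)*(d + 2)*(d - 5)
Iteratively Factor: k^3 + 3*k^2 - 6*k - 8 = (k - 2)*(k^2 + 5*k + 4) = (k - 2)*(k + 4)*(k + 1)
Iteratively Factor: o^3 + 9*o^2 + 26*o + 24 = (o + 4)*(o^2 + 5*o + 6) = (o + 3)*(o + 4)*(o + 2)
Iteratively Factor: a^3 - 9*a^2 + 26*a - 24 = (a - 3)*(a^2 - 6*a + 8) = (a - 3)*(a - 2)*(a - 4)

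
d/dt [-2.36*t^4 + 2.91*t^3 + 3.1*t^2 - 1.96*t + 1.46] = -9.44*t^3 + 8.73*t^2 + 6.2*t - 1.96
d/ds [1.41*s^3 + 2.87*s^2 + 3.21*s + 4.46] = 4.23*s^2 + 5.74*s + 3.21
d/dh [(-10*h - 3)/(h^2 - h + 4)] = (-10*h^2 + 10*h + (2*h - 1)*(10*h + 3) - 40)/(h^2 - h + 4)^2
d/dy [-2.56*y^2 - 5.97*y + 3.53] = -5.12*y - 5.97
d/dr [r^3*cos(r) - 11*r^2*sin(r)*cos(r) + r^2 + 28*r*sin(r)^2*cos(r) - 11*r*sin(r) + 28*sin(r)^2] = -r^3*sin(r) + 3*r^2*cos(r) - 11*r^2*cos(2*r) - 7*r*sin(r) - 11*r*sin(2*r) + 21*r*sin(3*r) - 11*r*cos(r) + 2*r - 11*sin(r) + 28*sin(2*r) + 7*cos(r) - 7*cos(3*r)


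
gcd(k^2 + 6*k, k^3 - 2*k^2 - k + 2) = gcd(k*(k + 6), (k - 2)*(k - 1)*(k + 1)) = 1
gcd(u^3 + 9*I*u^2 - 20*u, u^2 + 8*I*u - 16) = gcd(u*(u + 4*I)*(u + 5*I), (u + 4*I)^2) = u + 4*I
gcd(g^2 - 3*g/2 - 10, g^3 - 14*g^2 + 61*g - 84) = g - 4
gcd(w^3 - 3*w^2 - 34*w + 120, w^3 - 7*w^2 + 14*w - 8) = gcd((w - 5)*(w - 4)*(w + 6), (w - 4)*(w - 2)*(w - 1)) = w - 4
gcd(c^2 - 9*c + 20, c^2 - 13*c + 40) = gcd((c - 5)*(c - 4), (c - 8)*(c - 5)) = c - 5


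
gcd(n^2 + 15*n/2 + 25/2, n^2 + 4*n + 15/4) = n + 5/2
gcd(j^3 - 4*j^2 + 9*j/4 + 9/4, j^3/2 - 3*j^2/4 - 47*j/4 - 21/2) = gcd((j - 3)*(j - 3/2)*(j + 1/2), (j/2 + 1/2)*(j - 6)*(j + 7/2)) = 1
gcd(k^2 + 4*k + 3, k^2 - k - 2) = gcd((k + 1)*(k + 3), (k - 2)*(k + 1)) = k + 1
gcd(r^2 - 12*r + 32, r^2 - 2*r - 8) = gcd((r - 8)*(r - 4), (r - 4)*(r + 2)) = r - 4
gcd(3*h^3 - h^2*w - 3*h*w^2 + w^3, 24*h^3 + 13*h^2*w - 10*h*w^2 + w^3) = -3*h^2 - 2*h*w + w^2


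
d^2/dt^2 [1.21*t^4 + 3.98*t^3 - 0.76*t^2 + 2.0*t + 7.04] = 14.52*t^2 + 23.88*t - 1.52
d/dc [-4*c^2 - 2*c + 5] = -8*c - 2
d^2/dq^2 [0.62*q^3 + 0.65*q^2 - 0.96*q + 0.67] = 3.72*q + 1.3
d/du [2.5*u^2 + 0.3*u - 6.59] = 5.0*u + 0.3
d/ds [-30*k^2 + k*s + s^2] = k + 2*s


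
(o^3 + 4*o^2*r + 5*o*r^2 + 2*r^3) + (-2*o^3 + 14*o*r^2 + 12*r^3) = -o^3 + 4*o^2*r + 19*o*r^2 + 14*r^3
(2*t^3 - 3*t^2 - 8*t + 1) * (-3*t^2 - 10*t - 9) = -6*t^5 - 11*t^4 + 36*t^3 + 104*t^2 + 62*t - 9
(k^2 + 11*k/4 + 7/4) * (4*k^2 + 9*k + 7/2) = 4*k^4 + 20*k^3 + 141*k^2/4 + 203*k/8 + 49/8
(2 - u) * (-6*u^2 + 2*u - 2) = 6*u^3 - 14*u^2 + 6*u - 4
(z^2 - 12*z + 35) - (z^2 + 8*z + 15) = 20 - 20*z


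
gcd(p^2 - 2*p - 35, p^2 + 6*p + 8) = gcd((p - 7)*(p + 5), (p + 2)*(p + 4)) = 1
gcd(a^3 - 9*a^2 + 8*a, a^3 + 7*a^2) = a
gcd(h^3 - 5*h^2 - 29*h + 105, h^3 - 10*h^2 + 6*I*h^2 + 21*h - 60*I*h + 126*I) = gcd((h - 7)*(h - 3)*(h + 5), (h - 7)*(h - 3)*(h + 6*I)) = h^2 - 10*h + 21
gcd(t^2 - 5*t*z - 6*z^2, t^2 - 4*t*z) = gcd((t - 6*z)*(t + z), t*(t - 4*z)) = 1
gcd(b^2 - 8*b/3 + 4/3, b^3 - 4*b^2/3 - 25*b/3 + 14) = b - 2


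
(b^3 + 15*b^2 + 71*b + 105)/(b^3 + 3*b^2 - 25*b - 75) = (b + 7)/(b - 5)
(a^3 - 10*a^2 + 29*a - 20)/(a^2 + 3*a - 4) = (a^2 - 9*a + 20)/(a + 4)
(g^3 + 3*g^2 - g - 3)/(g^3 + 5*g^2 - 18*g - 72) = (g^2 - 1)/(g^2 + 2*g - 24)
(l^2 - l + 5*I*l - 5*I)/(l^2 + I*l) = (l^2 - l + 5*I*l - 5*I)/(l*(l + I))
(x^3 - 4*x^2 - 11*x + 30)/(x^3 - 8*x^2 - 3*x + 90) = (x - 2)/(x - 6)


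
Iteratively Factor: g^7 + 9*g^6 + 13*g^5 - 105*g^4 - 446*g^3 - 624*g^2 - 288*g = (g + 3)*(g^6 + 6*g^5 - 5*g^4 - 90*g^3 - 176*g^2 - 96*g) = (g + 3)*(g + 4)*(g^5 + 2*g^4 - 13*g^3 - 38*g^2 - 24*g) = (g + 2)*(g + 3)*(g + 4)*(g^4 - 13*g^2 - 12*g) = (g + 2)*(g + 3)^2*(g + 4)*(g^3 - 3*g^2 - 4*g) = (g - 4)*(g + 2)*(g + 3)^2*(g + 4)*(g^2 + g) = (g - 4)*(g + 1)*(g + 2)*(g + 3)^2*(g + 4)*(g)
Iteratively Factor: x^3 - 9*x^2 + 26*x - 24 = (x - 2)*(x^2 - 7*x + 12) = (x - 4)*(x - 2)*(x - 3)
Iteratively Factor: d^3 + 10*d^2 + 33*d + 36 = (d + 4)*(d^2 + 6*d + 9) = (d + 3)*(d + 4)*(d + 3)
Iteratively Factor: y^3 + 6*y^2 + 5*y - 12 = (y + 4)*(y^2 + 2*y - 3) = (y + 3)*(y + 4)*(y - 1)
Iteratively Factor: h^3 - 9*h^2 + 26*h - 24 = (h - 2)*(h^2 - 7*h + 12) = (h - 3)*(h - 2)*(h - 4)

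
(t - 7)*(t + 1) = t^2 - 6*t - 7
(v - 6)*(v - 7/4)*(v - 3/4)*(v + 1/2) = v^4 - 8*v^3 + 193*v^2/16 + 9*v/32 - 63/16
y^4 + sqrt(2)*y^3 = y^3*(y + sqrt(2))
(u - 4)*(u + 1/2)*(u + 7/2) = u^3 - 57*u/4 - 7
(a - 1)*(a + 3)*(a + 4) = a^3 + 6*a^2 + 5*a - 12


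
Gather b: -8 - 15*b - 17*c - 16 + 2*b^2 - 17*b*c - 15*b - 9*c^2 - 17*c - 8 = 2*b^2 + b*(-17*c - 30) - 9*c^2 - 34*c - 32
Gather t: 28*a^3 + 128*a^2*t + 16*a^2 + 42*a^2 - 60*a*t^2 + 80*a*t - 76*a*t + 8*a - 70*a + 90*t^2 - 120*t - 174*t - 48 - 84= 28*a^3 + 58*a^2 - 62*a + t^2*(90 - 60*a) + t*(128*a^2 + 4*a - 294) - 132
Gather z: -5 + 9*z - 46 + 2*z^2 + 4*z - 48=2*z^2 + 13*z - 99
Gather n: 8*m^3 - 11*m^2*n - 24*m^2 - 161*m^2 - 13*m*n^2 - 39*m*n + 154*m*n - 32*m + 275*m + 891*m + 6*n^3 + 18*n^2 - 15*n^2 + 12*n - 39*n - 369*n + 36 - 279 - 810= 8*m^3 - 185*m^2 + 1134*m + 6*n^3 + n^2*(3 - 13*m) + n*(-11*m^2 + 115*m - 396) - 1053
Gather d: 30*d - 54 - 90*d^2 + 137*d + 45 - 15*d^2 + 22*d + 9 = -105*d^2 + 189*d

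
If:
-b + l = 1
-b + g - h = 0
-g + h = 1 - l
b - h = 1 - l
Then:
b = l - 1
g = 3*l - 3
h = 2*l - 2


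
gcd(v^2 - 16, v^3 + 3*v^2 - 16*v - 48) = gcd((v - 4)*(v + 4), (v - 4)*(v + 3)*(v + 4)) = v^2 - 16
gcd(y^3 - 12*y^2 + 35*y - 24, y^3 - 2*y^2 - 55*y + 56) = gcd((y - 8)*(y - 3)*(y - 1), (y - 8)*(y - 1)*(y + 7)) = y^2 - 9*y + 8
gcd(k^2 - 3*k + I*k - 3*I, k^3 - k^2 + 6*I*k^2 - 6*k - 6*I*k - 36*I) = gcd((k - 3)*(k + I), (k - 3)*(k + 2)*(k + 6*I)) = k - 3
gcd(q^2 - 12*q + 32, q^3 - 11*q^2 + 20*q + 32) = q^2 - 12*q + 32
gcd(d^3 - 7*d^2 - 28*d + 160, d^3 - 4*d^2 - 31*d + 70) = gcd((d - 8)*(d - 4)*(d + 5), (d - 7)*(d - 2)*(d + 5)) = d + 5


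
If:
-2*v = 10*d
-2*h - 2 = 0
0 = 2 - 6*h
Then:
No Solution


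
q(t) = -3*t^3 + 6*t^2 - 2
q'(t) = -9*t^2 + 12*t = 3*t*(4 - 3*t)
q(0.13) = -1.91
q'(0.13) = 1.41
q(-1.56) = 23.99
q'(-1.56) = -40.62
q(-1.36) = 16.64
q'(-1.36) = -32.97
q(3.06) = -31.78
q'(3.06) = -47.55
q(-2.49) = 81.52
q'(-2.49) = -85.68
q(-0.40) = -0.85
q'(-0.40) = -6.24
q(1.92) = -1.12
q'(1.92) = -10.14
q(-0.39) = -0.91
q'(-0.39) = -6.05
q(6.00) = -434.00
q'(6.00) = -252.00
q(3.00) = -29.00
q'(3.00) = -45.00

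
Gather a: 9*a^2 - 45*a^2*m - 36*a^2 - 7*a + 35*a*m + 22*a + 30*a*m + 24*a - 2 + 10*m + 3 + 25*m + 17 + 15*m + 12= a^2*(-45*m - 27) + a*(65*m + 39) + 50*m + 30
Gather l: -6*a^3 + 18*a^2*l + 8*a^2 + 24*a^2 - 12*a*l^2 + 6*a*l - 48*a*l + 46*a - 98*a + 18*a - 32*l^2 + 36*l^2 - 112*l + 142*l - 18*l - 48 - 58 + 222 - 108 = -6*a^3 + 32*a^2 - 34*a + l^2*(4 - 12*a) + l*(18*a^2 - 42*a + 12) + 8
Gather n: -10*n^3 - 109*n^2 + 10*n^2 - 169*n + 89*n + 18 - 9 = -10*n^3 - 99*n^2 - 80*n + 9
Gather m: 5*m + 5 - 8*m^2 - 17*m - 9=-8*m^2 - 12*m - 4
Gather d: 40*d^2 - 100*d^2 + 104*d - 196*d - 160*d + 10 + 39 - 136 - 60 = -60*d^2 - 252*d - 147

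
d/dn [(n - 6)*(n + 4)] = 2*n - 2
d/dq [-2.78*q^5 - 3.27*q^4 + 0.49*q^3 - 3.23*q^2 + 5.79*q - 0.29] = -13.9*q^4 - 13.08*q^3 + 1.47*q^2 - 6.46*q + 5.79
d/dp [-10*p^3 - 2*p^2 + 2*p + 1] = -30*p^2 - 4*p + 2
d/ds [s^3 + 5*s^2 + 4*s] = 3*s^2 + 10*s + 4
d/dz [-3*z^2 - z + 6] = -6*z - 1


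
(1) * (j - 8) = j - 8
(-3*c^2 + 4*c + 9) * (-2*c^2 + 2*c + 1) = 6*c^4 - 14*c^3 - 13*c^2 + 22*c + 9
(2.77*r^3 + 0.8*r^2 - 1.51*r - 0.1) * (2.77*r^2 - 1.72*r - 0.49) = 7.6729*r^5 - 2.5484*r^4 - 6.916*r^3 + 1.9282*r^2 + 0.9119*r + 0.049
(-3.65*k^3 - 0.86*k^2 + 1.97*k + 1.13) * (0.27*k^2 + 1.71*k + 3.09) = -0.9855*k^5 - 6.4737*k^4 - 12.2172*k^3 + 1.0164*k^2 + 8.0196*k + 3.4917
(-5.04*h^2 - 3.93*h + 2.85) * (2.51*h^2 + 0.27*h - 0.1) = -12.6504*h^4 - 11.2251*h^3 + 6.5964*h^2 + 1.1625*h - 0.285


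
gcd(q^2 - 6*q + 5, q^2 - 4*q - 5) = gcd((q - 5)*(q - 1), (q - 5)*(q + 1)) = q - 5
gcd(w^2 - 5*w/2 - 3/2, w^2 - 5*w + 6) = w - 3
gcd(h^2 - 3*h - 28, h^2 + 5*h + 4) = h + 4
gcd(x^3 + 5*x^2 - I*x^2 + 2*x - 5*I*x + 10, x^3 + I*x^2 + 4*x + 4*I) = x^2 - I*x + 2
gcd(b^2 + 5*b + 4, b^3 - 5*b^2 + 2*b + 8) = b + 1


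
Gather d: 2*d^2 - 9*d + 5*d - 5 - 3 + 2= 2*d^2 - 4*d - 6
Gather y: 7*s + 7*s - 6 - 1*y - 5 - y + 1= 14*s - 2*y - 10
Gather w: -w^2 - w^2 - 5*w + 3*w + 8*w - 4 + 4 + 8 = -2*w^2 + 6*w + 8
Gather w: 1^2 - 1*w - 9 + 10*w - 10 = 9*w - 18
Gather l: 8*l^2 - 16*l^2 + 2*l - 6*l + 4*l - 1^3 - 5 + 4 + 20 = 18 - 8*l^2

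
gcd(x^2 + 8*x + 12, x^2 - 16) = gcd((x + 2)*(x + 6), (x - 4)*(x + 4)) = 1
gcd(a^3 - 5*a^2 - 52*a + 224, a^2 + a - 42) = a + 7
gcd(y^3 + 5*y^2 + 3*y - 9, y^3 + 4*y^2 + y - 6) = y^2 + 2*y - 3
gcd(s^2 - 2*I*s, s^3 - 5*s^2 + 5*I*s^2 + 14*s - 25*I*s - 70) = s - 2*I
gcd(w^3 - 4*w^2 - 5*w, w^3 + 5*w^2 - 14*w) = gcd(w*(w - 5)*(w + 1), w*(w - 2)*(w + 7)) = w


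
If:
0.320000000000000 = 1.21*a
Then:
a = 0.26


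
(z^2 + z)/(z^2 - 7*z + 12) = z*(z + 1)/(z^2 - 7*z + 12)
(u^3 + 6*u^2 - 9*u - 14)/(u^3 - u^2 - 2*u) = (u + 7)/u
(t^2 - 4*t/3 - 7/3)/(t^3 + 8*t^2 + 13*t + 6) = (t - 7/3)/(t^2 + 7*t + 6)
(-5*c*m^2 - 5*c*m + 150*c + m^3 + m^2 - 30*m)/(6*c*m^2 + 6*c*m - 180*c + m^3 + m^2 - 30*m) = (-5*c + m)/(6*c + m)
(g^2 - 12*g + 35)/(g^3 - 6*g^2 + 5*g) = (g - 7)/(g*(g - 1))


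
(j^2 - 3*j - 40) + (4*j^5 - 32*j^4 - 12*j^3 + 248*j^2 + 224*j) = 4*j^5 - 32*j^4 - 12*j^3 + 249*j^2 + 221*j - 40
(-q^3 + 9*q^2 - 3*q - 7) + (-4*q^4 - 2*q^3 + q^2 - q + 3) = -4*q^4 - 3*q^3 + 10*q^2 - 4*q - 4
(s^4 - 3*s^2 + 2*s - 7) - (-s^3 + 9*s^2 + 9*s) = s^4 + s^3 - 12*s^2 - 7*s - 7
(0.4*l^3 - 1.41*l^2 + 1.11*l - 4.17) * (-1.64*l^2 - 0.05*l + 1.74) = -0.656*l^5 + 2.2924*l^4 - 1.0539*l^3 + 4.3299*l^2 + 2.1399*l - 7.2558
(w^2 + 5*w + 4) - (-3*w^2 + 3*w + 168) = 4*w^2 + 2*w - 164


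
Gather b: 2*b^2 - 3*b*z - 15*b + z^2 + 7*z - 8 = 2*b^2 + b*(-3*z - 15) + z^2 + 7*z - 8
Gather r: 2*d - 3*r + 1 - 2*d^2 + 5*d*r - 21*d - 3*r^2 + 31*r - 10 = -2*d^2 - 19*d - 3*r^2 + r*(5*d + 28) - 9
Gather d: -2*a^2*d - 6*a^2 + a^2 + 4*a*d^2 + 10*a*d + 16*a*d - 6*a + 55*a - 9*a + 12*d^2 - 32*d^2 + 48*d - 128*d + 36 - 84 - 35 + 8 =-5*a^2 + 40*a + d^2*(4*a - 20) + d*(-2*a^2 + 26*a - 80) - 75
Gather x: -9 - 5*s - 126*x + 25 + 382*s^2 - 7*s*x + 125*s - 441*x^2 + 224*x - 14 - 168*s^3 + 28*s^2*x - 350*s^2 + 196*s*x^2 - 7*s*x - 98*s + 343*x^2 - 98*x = -168*s^3 + 32*s^2 + 22*s + x^2*(196*s - 98) + x*(28*s^2 - 14*s) + 2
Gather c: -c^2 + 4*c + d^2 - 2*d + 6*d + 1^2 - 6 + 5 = -c^2 + 4*c + d^2 + 4*d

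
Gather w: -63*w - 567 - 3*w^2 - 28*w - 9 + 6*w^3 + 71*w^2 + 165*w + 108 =6*w^3 + 68*w^2 + 74*w - 468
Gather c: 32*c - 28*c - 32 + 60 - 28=4*c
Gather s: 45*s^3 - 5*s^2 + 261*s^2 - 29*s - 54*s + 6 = 45*s^3 + 256*s^2 - 83*s + 6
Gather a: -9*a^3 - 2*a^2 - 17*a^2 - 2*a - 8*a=-9*a^3 - 19*a^2 - 10*a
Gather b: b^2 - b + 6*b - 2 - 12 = b^2 + 5*b - 14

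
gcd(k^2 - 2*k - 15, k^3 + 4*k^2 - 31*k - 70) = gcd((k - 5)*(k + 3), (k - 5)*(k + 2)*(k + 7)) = k - 5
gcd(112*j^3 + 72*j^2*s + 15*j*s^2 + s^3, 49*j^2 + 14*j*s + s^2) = 7*j + s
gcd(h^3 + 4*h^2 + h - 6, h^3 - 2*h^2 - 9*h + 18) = h + 3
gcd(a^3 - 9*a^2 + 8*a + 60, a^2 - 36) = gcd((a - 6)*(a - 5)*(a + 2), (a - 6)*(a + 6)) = a - 6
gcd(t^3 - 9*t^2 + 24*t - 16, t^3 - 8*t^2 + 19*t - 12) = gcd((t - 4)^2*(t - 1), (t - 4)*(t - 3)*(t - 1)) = t^2 - 5*t + 4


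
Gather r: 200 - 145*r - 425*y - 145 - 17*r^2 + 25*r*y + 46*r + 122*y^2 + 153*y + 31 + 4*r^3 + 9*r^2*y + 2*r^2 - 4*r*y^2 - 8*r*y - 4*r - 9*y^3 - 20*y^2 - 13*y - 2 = 4*r^3 + r^2*(9*y - 15) + r*(-4*y^2 + 17*y - 103) - 9*y^3 + 102*y^2 - 285*y + 84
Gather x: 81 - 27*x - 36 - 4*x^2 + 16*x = -4*x^2 - 11*x + 45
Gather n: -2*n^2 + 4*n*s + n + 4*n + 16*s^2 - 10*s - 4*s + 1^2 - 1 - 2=-2*n^2 + n*(4*s + 5) + 16*s^2 - 14*s - 2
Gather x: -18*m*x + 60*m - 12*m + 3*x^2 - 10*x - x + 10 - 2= 48*m + 3*x^2 + x*(-18*m - 11) + 8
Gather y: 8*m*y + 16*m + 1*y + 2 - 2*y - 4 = 16*m + y*(8*m - 1) - 2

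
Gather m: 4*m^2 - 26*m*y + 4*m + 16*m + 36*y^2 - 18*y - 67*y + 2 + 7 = 4*m^2 + m*(20 - 26*y) + 36*y^2 - 85*y + 9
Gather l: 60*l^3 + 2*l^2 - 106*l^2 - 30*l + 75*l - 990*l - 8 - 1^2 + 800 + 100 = 60*l^3 - 104*l^2 - 945*l + 891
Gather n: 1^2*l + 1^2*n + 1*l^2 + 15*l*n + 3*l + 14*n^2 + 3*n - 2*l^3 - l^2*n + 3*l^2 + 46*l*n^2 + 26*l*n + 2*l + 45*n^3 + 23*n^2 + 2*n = -2*l^3 + 4*l^2 + 6*l + 45*n^3 + n^2*(46*l + 37) + n*(-l^2 + 41*l + 6)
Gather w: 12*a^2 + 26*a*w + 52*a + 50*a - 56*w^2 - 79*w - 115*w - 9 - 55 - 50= 12*a^2 + 102*a - 56*w^2 + w*(26*a - 194) - 114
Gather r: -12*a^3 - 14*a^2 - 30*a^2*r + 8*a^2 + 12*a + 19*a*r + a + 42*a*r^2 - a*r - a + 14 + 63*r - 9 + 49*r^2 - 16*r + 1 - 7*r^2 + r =-12*a^3 - 6*a^2 + 12*a + r^2*(42*a + 42) + r*(-30*a^2 + 18*a + 48) + 6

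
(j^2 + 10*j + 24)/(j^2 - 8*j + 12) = (j^2 + 10*j + 24)/(j^2 - 8*j + 12)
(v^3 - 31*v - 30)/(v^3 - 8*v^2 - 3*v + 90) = (v^2 + 6*v + 5)/(v^2 - 2*v - 15)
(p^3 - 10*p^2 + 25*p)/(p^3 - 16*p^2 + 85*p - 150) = p/(p - 6)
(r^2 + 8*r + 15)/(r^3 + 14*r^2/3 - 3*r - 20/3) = 3*(r + 3)/(3*r^2 - r - 4)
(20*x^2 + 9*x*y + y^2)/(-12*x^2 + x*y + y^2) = (-5*x - y)/(3*x - y)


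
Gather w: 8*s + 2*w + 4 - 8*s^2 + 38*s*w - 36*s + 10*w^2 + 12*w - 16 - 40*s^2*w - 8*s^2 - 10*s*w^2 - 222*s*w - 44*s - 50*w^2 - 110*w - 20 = -16*s^2 - 72*s + w^2*(-10*s - 40) + w*(-40*s^2 - 184*s - 96) - 32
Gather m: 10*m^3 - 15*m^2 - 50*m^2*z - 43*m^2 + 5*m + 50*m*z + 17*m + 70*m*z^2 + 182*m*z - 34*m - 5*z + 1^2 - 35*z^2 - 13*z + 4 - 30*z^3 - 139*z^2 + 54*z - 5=10*m^3 + m^2*(-50*z - 58) + m*(70*z^2 + 232*z - 12) - 30*z^3 - 174*z^2 + 36*z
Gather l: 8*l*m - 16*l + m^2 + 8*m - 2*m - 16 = l*(8*m - 16) + m^2 + 6*m - 16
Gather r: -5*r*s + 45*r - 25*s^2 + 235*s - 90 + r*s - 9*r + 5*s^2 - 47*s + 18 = r*(36 - 4*s) - 20*s^2 + 188*s - 72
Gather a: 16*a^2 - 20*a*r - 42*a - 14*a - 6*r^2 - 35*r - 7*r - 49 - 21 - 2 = 16*a^2 + a*(-20*r - 56) - 6*r^2 - 42*r - 72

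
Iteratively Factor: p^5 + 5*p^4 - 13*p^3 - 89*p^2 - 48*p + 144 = (p - 4)*(p^4 + 9*p^3 + 23*p^2 + 3*p - 36) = (p - 4)*(p + 3)*(p^3 + 6*p^2 + 5*p - 12) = (p - 4)*(p + 3)^2*(p^2 + 3*p - 4) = (p - 4)*(p + 3)^2*(p + 4)*(p - 1)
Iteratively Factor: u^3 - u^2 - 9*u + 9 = (u + 3)*(u^2 - 4*u + 3) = (u - 3)*(u + 3)*(u - 1)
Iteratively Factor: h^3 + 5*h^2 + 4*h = (h + 4)*(h^2 + h) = h*(h + 4)*(h + 1)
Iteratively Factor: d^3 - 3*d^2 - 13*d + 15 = (d - 1)*(d^2 - 2*d - 15) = (d - 5)*(d - 1)*(d + 3)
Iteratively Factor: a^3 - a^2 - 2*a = (a + 1)*(a^2 - 2*a) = a*(a + 1)*(a - 2)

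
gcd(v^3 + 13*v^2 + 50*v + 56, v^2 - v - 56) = v + 7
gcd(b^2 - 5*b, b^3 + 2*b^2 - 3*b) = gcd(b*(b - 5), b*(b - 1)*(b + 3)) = b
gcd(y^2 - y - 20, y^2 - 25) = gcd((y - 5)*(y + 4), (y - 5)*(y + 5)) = y - 5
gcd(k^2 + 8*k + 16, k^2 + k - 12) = k + 4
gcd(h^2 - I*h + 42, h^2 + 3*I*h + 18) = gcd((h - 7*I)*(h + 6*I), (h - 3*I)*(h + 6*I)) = h + 6*I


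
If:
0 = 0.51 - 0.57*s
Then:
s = 0.89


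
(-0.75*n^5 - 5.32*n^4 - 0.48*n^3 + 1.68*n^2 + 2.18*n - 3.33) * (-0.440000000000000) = 0.33*n^5 + 2.3408*n^4 + 0.2112*n^3 - 0.7392*n^2 - 0.9592*n + 1.4652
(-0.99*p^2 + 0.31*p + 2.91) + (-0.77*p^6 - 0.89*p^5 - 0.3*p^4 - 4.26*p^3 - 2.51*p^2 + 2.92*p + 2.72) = -0.77*p^6 - 0.89*p^5 - 0.3*p^4 - 4.26*p^3 - 3.5*p^2 + 3.23*p + 5.63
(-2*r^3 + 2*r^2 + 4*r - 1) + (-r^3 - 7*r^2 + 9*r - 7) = -3*r^3 - 5*r^2 + 13*r - 8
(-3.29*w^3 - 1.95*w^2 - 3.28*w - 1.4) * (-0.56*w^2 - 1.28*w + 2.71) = 1.8424*w^5 + 5.3032*w^4 - 4.5831*w^3 - 0.3021*w^2 - 7.0968*w - 3.794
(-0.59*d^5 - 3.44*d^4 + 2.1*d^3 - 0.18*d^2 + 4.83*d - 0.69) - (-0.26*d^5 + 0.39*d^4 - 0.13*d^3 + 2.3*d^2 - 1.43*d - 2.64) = -0.33*d^5 - 3.83*d^4 + 2.23*d^3 - 2.48*d^2 + 6.26*d + 1.95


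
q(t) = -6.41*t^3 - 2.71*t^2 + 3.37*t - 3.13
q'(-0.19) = 3.71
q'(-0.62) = -0.66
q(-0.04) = -3.27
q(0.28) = -2.54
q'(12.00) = -2830.79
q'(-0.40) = 2.46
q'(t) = -19.23*t^2 - 5.42*t + 3.37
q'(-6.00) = -656.39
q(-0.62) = -4.73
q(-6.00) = 1263.65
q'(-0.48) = 1.54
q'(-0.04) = 3.56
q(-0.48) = -4.66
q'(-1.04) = -11.79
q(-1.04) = -2.36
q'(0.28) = 0.34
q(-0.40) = -4.50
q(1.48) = -24.86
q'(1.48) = -46.77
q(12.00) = -11429.41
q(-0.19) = -3.82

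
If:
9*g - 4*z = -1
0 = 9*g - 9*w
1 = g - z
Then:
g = -1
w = -1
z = -2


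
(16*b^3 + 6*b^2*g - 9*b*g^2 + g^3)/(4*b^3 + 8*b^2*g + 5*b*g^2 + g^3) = (16*b^2 - 10*b*g + g^2)/(4*b^2 + 4*b*g + g^2)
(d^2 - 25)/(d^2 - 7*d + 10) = (d + 5)/(d - 2)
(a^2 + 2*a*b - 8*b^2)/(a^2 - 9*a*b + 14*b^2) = (a + 4*b)/(a - 7*b)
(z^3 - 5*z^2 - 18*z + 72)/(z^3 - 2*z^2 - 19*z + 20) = (z^2 - 9*z + 18)/(z^2 - 6*z + 5)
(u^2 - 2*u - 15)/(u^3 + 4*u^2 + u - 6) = (u - 5)/(u^2 + u - 2)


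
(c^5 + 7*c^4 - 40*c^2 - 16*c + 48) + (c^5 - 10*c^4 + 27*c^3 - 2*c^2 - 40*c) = 2*c^5 - 3*c^4 + 27*c^3 - 42*c^2 - 56*c + 48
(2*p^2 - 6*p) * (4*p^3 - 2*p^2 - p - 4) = 8*p^5 - 28*p^4 + 10*p^3 - 2*p^2 + 24*p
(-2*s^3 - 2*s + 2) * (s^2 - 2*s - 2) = -2*s^5 + 4*s^4 + 2*s^3 + 6*s^2 - 4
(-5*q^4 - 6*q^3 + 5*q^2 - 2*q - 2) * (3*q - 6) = -15*q^5 + 12*q^4 + 51*q^3 - 36*q^2 + 6*q + 12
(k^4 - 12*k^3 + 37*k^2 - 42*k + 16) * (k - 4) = k^5 - 16*k^4 + 85*k^3 - 190*k^2 + 184*k - 64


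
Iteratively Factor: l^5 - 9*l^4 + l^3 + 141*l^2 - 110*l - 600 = (l - 4)*(l^4 - 5*l^3 - 19*l^2 + 65*l + 150) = (l - 5)*(l - 4)*(l^3 - 19*l - 30) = (l - 5)*(l - 4)*(l + 3)*(l^2 - 3*l - 10) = (l - 5)^2*(l - 4)*(l + 3)*(l + 2)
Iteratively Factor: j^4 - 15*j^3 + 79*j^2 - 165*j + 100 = (j - 5)*(j^3 - 10*j^2 + 29*j - 20) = (j - 5)*(j - 4)*(j^2 - 6*j + 5) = (j - 5)^2*(j - 4)*(j - 1)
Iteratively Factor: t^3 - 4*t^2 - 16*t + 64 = (t - 4)*(t^2 - 16) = (t - 4)*(t + 4)*(t - 4)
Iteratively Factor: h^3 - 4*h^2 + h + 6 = (h + 1)*(h^2 - 5*h + 6) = (h - 3)*(h + 1)*(h - 2)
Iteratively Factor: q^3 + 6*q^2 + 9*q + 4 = (q + 1)*(q^2 + 5*q + 4) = (q + 1)^2*(q + 4)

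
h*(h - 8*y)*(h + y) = h^3 - 7*h^2*y - 8*h*y^2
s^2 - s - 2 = (s - 2)*(s + 1)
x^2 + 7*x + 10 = (x + 2)*(x + 5)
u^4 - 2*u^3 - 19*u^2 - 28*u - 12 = (u - 6)*(u + 1)^2*(u + 2)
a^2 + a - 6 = (a - 2)*(a + 3)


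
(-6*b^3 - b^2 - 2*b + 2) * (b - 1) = -6*b^4 + 5*b^3 - b^2 + 4*b - 2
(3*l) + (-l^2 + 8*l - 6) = -l^2 + 11*l - 6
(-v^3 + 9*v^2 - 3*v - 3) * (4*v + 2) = -4*v^4 + 34*v^3 + 6*v^2 - 18*v - 6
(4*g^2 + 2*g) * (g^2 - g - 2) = 4*g^4 - 2*g^3 - 10*g^2 - 4*g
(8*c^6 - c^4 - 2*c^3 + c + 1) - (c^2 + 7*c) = 8*c^6 - c^4 - 2*c^3 - c^2 - 6*c + 1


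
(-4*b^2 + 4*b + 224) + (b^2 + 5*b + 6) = -3*b^2 + 9*b + 230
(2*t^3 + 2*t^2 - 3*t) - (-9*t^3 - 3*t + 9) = 11*t^3 + 2*t^2 - 9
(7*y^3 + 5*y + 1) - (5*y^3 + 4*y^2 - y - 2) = 2*y^3 - 4*y^2 + 6*y + 3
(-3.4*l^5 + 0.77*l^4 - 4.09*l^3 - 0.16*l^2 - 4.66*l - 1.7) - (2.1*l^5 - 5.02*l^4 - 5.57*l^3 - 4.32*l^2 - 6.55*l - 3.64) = -5.5*l^5 + 5.79*l^4 + 1.48*l^3 + 4.16*l^2 + 1.89*l + 1.94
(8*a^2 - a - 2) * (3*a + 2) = 24*a^3 + 13*a^2 - 8*a - 4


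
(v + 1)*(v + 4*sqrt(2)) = v^2 + v + 4*sqrt(2)*v + 4*sqrt(2)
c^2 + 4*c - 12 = (c - 2)*(c + 6)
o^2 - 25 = (o - 5)*(o + 5)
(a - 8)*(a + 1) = a^2 - 7*a - 8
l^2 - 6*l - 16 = (l - 8)*(l + 2)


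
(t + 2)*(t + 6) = t^2 + 8*t + 12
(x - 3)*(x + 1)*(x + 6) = x^3 + 4*x^2 - 15*x - 18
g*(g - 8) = g^2 - 8*g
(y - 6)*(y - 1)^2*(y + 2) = y^4 - 6*y^3 - 3*y^2 + 20*y - 12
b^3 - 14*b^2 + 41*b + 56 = (b - 8)*(b - 7)*(b + 1)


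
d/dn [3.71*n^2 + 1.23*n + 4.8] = 7.42*n + 1.23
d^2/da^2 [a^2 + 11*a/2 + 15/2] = 2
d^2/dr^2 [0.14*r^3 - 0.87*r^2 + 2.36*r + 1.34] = 0.84*r - 1.74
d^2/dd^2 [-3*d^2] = -6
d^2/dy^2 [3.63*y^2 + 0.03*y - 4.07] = 7.26000000000000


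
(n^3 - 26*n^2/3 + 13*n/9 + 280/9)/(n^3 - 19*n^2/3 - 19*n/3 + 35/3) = (3*n^2 - 31*n + 56)/(3*(n^2 - 8*n + 7))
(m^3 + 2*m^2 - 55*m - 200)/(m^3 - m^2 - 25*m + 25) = (m^2 - 3*m - 40)/(m^2 - 6*m + 5)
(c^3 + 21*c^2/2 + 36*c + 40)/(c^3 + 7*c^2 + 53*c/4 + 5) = 2*(c + 4)/(2*c + 1)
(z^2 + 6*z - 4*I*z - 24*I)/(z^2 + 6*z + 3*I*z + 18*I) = (z - 4*I)/(z + 3*I)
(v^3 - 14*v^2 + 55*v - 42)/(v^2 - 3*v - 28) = (v^2 - 7*v + 6)/(v + 4)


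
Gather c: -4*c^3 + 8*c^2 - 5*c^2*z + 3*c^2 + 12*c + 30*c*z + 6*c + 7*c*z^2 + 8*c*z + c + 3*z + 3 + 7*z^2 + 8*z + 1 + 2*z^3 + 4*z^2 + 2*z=-4*c^3 + c^2*(11 - 5*z) + c*(7*z^2 + 38*z + 19) + 2*z^3 + 11*z^2 + 13*z + 4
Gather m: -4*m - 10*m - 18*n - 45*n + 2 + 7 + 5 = -14*m - 63*n + 14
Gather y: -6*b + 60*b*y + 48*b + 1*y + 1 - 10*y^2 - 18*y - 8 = 42*b - 10*y^2 + y*(60*b - 17) - 7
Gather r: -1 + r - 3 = r - 4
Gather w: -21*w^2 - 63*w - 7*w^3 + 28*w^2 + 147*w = -7*w^3 + 7*w^2 + 84*w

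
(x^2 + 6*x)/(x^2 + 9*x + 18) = x/(x + 3)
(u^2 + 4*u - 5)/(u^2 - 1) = (u + 5)/(u + 1)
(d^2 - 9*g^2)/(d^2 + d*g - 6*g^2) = (d - 3*g)/(d - 2*g)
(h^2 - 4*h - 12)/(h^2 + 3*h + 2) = (h - 6)/(h + 1)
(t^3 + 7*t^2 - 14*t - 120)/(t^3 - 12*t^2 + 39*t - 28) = (t^2 + 11*t + 30)/(t^2 - 8*t + 7)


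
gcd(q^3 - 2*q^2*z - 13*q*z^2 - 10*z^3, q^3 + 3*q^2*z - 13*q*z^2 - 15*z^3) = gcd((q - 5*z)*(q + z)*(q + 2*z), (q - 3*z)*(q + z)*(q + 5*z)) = q + z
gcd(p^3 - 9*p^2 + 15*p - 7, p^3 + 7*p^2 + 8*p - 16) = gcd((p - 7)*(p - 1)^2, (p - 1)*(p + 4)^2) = p - 1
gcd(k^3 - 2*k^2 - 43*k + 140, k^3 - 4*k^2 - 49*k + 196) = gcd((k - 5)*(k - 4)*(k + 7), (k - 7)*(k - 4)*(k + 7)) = k^2 + 3*k - 28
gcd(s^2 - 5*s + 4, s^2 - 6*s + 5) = s - 1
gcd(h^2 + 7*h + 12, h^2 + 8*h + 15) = h + 3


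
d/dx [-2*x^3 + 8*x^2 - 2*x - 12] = -6*x^2 + 16*x - 2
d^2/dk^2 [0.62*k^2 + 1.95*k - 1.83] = 1.24000000000000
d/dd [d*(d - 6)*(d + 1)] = 3*d^2 - 10*d - 6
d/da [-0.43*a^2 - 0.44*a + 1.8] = -0.86*a - 0.44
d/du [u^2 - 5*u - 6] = 2*u - 5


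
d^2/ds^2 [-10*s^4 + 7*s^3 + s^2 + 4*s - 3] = -120*s^2 + 42*s + 2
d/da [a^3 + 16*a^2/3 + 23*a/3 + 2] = 3*a^2 + 32*a/3 + 23/3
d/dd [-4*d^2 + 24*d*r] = -8*d + 24*r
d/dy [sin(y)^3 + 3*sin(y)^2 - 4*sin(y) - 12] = (3*sin(y)^2 + 6*sin(y) - 4)*cos(y)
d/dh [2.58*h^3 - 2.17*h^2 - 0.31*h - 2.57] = 7.74*h^2 - 4.34*h - 0.31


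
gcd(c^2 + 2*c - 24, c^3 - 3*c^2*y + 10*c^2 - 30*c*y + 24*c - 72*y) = c + 6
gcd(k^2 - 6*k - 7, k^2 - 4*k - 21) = k - 7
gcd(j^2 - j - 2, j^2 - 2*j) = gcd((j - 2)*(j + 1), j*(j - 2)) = j - 2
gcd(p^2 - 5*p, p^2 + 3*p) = p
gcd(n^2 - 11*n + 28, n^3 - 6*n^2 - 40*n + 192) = n - 4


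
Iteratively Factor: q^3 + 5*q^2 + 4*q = (q + 1)*(q^2 + 4*q) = (q + 1)*(q + 4)*(q)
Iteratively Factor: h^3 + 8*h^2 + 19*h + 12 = (h + 4)*(h^2 + 4*h + 3) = (h + 1)*(h + 4)*(h + 3)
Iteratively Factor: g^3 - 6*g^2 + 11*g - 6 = (g - 1)*(g^2 - 5*g + 6) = (g - 2)*(g - 1)*(g - 3)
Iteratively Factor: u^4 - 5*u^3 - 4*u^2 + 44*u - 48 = (u - 2)*(u^3 - 3*u^2 - 10*u + 24) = (u - 2)*(u + 3)*(u^2 - 6*u + 8) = (u - 2)^2*(u + 3)*(u - 4)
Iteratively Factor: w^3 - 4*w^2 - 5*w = (w + 1)*(w^2 - 5*w) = w*(w + 1)*(w - 5)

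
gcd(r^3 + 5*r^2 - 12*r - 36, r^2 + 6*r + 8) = r + 2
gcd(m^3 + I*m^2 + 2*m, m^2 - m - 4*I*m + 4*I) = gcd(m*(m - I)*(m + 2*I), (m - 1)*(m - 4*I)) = 1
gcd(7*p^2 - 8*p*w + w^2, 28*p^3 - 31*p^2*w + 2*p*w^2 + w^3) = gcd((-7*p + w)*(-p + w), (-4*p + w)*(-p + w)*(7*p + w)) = p - w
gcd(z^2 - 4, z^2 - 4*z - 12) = z + 2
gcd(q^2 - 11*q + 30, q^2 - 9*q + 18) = q - 6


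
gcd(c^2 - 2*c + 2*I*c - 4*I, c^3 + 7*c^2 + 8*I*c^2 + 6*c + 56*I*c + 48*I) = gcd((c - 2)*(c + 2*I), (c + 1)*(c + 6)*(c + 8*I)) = 1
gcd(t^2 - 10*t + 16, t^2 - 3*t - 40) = t - 8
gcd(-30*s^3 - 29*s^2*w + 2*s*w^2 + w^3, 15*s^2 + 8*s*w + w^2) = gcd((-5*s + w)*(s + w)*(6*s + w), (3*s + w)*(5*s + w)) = 1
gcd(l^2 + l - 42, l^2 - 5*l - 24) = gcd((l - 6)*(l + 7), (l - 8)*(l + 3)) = 1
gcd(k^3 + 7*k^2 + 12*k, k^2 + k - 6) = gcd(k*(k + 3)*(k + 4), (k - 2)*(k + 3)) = k + 3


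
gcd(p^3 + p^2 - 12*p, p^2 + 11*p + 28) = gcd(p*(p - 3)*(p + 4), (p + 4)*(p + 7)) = p + 4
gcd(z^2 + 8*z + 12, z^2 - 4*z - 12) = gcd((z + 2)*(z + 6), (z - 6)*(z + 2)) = z + 2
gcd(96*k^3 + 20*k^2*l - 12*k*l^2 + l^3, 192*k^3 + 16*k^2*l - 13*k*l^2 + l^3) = 8*k - l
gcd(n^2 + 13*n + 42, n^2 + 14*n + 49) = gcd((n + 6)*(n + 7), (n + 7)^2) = n + 7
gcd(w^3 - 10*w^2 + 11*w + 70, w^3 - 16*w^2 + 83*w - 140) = w^2 - 12*w + 35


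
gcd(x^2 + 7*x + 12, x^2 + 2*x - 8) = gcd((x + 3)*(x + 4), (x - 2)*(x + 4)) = x + 4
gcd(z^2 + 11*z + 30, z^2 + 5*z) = z + 5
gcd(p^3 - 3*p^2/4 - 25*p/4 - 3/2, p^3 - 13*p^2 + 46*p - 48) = p - 3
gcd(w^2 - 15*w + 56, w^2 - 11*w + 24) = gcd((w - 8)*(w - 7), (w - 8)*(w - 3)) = w - 8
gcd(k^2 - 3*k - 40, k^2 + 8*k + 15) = k + 5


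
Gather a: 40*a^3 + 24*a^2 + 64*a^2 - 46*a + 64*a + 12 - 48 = 40*a^3 + 88*a^2 + 18*a - 36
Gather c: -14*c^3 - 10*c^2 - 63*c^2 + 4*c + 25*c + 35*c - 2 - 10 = -14*c^3 - 73*c^2 + 64*c - 12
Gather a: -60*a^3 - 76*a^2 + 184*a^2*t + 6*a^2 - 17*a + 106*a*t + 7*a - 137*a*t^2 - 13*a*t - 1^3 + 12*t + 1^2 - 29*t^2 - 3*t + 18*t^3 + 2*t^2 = -60*a^3 + a^2*(184*t - 70) + a*(-137*t^2 + 93*t - 10) + 18*t^3 - 27*t^2 + 9*t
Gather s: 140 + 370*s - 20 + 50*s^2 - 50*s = 50*s^2 + 320*s + 120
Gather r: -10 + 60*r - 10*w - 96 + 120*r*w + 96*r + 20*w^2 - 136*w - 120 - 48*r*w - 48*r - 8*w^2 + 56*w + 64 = r*(72*w + 108) + 12*w^2 - 90*w - 162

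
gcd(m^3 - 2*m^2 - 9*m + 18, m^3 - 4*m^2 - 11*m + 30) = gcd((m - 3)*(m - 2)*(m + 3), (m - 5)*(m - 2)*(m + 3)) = m^2 + m - 6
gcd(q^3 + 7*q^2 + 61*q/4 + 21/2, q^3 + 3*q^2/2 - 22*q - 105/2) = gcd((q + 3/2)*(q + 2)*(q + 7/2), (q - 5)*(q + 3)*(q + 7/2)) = q + 7/2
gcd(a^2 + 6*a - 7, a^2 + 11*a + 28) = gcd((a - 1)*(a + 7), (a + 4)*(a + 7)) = a + 7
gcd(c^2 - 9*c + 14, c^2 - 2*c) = c - 2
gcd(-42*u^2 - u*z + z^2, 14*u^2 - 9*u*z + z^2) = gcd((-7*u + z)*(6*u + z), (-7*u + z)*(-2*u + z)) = -7*u + z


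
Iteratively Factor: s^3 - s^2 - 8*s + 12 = (s - 2)*(s^2 + s - 6) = (s - 2)^2*(s + 3)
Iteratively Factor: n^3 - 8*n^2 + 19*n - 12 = (n - 4)*(n^2 - 4*n + 3) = (n - 4)*(n - 1)*(n - 3)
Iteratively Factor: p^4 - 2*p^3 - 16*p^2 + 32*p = (p - 4)*(p^3 + 2*p^2 - 8*p) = (p - 4)*(p + 4)*(p^2 - 2*p) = (p - 4)*(p - 2)*(p + 4)*(p)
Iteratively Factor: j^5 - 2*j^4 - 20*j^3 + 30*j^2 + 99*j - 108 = (j + 3)*(j^4 - 5*j^3 - 5*j^2 + 45*j - 36) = (j - 3)*(j + 3)*(j^3 - 2*j^2 - 11*j + 12) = (j - 3)*(j + 3)^2*(j^2 - 5*j + 4) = (j - 4)*(j - 3)*(j + 3)^2*(j - 1)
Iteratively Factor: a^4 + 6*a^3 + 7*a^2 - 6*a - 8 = (a + 4)*(a^3 + 2*a^2 - a - 2) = (a + 2)*(a + 4)*(a^2 - 1) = (a - 1)*(a + 2)*(a + 4)*(a + 1)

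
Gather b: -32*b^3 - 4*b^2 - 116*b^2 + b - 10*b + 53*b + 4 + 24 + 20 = -32*b^3 - 120*b^2 + 44*b + 48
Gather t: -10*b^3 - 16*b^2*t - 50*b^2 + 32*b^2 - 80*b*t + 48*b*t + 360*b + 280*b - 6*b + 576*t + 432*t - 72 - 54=-10*b^3 - 18*b^2 + 634*b + t*(-16*b^2 - 32*b + 1008) - 126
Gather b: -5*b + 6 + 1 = 7 - 5*b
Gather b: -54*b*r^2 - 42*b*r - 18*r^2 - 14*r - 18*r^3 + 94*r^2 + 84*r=b*(-54*r^2 - 42*r) - 18*r^3 + 76*r^2 + 70*r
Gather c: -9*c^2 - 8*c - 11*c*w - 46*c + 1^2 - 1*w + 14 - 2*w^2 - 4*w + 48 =-9*c^2 + c*(-11*w - 54) - 2*w^2 - 5*w + 63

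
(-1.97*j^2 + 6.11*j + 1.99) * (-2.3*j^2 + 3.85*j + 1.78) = 4.531*j^4 - 21.6375*j^3 + 15.4399*j^2 + 18.5373*j + 3.5422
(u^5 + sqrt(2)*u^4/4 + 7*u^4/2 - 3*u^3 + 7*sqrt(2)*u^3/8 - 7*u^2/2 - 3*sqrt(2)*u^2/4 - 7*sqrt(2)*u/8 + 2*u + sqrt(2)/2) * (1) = u^5 + sqrt(2)*u^4/4 + 7*u^4/2 - 3*u^3 + 7*sqrt(2)*u^3/8 - 7*u^2/2 - 3*sqrt(2)*u^2/4 - 7*sqrt(2)*u/8 + 2*u + sqrt(2)/2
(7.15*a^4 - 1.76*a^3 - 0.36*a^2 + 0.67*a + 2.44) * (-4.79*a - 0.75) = -34.2485*a^5 + 3.0679*a^4 + 3.0444*a^3 - 2.9393*a^2 - 12.1901*a - 1.83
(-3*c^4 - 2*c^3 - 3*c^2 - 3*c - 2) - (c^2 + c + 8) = -3*c^4 - 2*c^3 - 4*c^2 - 4*c - 10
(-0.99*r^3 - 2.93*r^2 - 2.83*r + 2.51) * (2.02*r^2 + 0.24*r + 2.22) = -1.9998*r^5 - 6.1562*r^4 - 8.6176*r^3 - 2.1136*r^2 - 5.6802*r + 5.5722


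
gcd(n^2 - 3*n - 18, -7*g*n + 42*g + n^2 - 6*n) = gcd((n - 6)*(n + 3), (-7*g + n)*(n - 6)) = n - 6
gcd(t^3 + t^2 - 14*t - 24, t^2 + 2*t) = t + 2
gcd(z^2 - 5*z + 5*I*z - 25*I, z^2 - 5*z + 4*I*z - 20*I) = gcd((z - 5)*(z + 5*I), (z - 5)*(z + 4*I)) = z - 5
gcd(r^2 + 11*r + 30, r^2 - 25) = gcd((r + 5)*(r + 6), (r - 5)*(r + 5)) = r + 5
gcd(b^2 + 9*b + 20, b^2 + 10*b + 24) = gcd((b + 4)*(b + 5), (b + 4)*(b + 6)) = b + 4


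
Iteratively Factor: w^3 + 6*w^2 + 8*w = (w + 2)*(w^2 + 4*w) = (w + 2)*(w + 4)*(w)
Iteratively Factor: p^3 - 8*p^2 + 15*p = (p - 5)*(p^2 - 3*p) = (p - 5)*(p - 3)*(p)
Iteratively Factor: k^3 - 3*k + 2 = (k - 1)*(k^2 + k - 2) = (k - 1)*(k + 2)*(k - 1)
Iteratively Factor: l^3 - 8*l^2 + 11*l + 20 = (l + 1)*(l^2 - 9*l + 20) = (l - 5)*(l + 1)*(l - 4)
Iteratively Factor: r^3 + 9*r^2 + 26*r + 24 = (r + 2)*(r^2 + 7*r + 12) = (r + 2)*(r + 4)*(r + 3)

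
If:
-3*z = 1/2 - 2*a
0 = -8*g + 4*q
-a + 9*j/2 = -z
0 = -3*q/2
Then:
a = 3*z/2 + 1/4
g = 0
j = z/9 + 1/18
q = 0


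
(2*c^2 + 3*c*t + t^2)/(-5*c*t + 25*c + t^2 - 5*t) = (2*c^2 + 3*c*t + t^2)/(-5*c*t + 25*c + t^2 - 5*t)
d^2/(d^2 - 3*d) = d/(d - 3)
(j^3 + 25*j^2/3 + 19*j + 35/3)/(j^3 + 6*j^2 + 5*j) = (j + 7/3)/j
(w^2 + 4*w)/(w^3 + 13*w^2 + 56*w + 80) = w/(w^2 + 9*w + 20)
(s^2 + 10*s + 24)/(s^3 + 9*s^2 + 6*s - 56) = (s + 6)/(s^2 + 5*s - 14)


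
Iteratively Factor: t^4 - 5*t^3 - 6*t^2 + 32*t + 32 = (t + 1)*(t^3 - 6*t^2 + 32) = (t + 1)*(t + 2)*(t^2 - 8*t + 16) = (t - 4)*(t + 1)*(t + 2)*(t - 4)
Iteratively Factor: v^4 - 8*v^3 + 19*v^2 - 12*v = (v)*(v^3 - 8*v^2 + 19*v - 12) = v*(v - 4)*(v^2 - 4*v + 3) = v*(v - 4)*(v - 1)*(v - 3)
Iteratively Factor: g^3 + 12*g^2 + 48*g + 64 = (g + 4)*(g^2 + 8*g + 16) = (g + 4)^2*(g + 4)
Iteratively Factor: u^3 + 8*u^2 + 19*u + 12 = (u + 4)*(u^2 + 4*u + 3) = (u + 3)*(u + 4)*(u + 1)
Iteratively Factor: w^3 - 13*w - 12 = (w + 3)*(w^2 - 3*w - 4) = (w + 1)*(w + 3)*(w - 4)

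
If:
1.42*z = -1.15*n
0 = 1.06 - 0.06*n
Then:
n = 17.67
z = -14.31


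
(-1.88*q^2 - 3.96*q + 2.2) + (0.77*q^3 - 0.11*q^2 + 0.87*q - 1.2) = 0.77*q^3 - 1.99*q^2 - 3.09*q + 1.0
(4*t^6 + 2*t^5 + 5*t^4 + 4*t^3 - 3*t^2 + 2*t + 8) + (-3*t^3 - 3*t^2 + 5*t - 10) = 4*t^6 + 2*t^5 + 5*t^4 + t^3 - 6*t^2 + 7*t - 2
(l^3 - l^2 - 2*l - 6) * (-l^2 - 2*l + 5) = -l^5 - l^4 + 9*l^3 + 5*l^2 + 2*l - 30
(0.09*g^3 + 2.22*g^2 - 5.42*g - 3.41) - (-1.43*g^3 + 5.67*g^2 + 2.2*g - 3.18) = 1.52*g^3 - 3.45*g^2 - 7.62*g - 0.23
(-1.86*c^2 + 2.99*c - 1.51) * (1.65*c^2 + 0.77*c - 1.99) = -3.069*c^4 + 3.5013*c^3 + 3.5122*c^2 - 7.1128*c + 3.0049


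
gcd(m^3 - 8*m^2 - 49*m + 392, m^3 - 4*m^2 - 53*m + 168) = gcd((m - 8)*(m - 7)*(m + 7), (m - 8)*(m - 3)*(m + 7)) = m^2 - m - 56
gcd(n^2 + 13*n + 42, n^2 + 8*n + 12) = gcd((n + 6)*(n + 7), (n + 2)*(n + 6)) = n + 6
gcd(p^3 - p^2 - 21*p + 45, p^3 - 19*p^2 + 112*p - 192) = p - 3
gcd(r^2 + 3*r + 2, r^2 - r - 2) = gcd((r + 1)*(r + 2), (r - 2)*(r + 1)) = r + 1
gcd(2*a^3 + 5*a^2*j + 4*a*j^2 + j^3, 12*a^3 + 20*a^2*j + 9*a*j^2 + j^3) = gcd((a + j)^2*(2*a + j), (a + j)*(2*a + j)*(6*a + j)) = 2*a^2 + 3*a*j + j^2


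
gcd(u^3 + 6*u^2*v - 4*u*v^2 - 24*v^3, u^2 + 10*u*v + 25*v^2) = 1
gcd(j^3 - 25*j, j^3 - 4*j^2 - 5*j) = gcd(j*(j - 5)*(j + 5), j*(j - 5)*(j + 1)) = j^2 - 5*j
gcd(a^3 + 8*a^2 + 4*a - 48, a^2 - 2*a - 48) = a + 6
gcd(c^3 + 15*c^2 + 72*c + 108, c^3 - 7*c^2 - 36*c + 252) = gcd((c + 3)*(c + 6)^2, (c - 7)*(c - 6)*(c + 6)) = c + 6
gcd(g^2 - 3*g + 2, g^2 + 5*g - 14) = g - 2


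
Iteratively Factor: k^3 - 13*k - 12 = (k + 1)*(k^2 - k - 12) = (k + 1)*(k + 3)*(k - 4)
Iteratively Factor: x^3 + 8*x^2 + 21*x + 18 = (x + 3)*(x^2 + 5*x + 6) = (x + 3)^2*(x + 2)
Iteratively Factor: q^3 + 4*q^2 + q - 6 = (q + 2)*(q^2 + 2*q - 3) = (q - 1)*(q + 2)*(q + 3)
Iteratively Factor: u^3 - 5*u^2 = (u)*(u^2 - 5*u) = u*(u - 5)*(u)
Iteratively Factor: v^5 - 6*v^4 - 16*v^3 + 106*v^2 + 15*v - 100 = (v - 5)*(v^4 - v^3 - 21*v^2 + v + 20) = (v - 5)*(v - 1)*(v^3 - 21*v - 20) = (v - 5)*(v - 1)*(v + 1)*(v^2 - v - 20) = (v - 5)*(v - 1)*(v + 1)*(v + 4)*(v - 5)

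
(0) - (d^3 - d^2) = -d^3 + d^2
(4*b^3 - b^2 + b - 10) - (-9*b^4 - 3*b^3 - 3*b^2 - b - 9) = 9*b^4 + 7*b^3 + 2*b^2 + 2*b - 1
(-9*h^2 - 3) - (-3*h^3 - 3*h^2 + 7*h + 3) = 3*h^3 - 6*h^2 - 7*h - 6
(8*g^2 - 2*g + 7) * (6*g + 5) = 48*g^3 + 28*g^2 + 32*g + 35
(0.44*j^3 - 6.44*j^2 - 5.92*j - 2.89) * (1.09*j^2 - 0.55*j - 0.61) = 0.4796*j^5 - 7.2616*j^4 - 3.1792*j^3 + 4.0343*j^2 + 5.2007*j + 1.7629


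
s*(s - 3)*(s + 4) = s^3 + s^2 - 12*s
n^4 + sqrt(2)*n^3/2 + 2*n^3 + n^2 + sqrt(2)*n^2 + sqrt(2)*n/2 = n*(n + 1)^2*(n + sqrt(2)/2)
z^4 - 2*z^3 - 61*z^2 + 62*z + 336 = (z - 8)*(z - 3)*(z + 2)*(z + 7)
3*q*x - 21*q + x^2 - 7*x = (3*q + x)*(x - 7)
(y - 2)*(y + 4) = y^2 + 2*y - 8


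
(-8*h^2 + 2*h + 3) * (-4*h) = 32*h^3 - 8*h^2 - 12*h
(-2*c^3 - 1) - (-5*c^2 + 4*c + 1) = -2*c^3 + 5*c^2 - 4*c - 2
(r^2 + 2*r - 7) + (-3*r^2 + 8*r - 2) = -2*r^2 + 10*r - 9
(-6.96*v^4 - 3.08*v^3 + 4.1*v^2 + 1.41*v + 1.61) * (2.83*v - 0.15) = -19.6968*v^5 - 7.6724*v^4 + 12.065*v^3 + 3.3753*v^2 + 4.3448*v - 0.2415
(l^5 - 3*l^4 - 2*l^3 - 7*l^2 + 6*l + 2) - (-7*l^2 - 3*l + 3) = l^5 - 3*l^4 - 2*l^3 + 9*l - 1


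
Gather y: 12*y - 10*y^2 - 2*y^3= -2*y^3 - 10*y^2 + 12*y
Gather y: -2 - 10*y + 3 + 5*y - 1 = -5*y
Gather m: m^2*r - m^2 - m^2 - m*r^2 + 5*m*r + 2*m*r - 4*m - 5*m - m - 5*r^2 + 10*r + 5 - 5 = m^2*(r - 2) + m*(-r^2 + 7*r - 10) - 5*r^2 + 10*r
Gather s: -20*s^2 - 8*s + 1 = -20*s^2 - 8*s + 1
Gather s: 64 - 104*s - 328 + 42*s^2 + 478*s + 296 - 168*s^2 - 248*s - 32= -126*s^2 + 126*s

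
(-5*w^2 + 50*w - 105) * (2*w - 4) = -10*w^3 + 120*w^2 - 410*w + 420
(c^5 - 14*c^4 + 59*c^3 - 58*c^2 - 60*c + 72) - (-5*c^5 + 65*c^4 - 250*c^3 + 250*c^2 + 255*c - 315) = 6*c^5 - 79*c^4 + 309*c^3 - 308*c^2 - 315*c + 387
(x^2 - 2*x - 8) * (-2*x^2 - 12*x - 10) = -2*x^4 - 8*x^3 + 30*x^2 + 116*x + 80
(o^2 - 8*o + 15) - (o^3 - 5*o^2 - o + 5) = -o^3 + 6*o^2 - 7*o + 10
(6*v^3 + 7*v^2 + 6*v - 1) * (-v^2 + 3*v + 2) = -6*v^5 + 11*v^4 + 27*v^3 + 33*v^2 + 9*v - 2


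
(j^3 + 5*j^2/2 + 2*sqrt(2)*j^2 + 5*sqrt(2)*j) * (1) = j^3 + 5*j^2/2 + 2*sqrt(2)*j^2 + 5*sqrt(2)*j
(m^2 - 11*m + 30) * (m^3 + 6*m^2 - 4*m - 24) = m^5 - 5*m^4 - 40*m^3 + 200*m^2 + 144*m - 720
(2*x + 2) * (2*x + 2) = 4*x^2 + 8*x + 4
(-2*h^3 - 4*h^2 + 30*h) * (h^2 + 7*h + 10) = -2*h^5 - 18*h^4 - 18*h^3 + 170*h^2 + 300*h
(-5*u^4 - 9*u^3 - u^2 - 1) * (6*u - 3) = -30*u^5 - 39*u^4 + 21*u^3 + 3*u^2 - 6*u + 3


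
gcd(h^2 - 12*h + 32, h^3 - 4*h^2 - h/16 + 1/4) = h - 4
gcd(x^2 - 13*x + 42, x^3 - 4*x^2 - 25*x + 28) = x - 7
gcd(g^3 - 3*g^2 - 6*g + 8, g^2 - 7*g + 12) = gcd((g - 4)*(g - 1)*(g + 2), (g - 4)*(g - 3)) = g - 4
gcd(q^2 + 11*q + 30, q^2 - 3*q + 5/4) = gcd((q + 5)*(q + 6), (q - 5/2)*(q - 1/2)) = 1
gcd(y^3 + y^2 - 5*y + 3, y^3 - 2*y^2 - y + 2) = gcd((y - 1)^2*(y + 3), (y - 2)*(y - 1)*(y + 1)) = y - 1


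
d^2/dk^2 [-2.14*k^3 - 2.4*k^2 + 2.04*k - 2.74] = -12.84*k - 4.8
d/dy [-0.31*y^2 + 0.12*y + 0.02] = 0.12 - 0.62*y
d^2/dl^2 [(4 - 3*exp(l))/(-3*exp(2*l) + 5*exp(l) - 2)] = (27*exp(4*l) - 99*exp(3*l) + 72*exp(2*l) + 26*exp(l) - 28)*exp(l)/(27*exp(6*l) - 135*exp(5*l) + 279*exp(4*l) - 305*exp(3*l) + 186*exp(2*l) - 60*exp(l) + 8)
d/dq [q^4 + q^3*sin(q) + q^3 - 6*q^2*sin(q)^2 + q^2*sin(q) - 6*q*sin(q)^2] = q^3*cos(q) + 4*q^3 + 3*q^2*sin(q) - 6*q^2*sin(2*q) + q^2*cos(q) + 3*q^2 + 2*q*sin(q) + 6*sqrt(2)*q*cos(2*q + pi/4) - 6*q + 3*cos(2*q) - 3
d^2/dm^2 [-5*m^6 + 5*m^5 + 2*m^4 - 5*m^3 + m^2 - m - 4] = -150*m^4 + 100*m^3 + 24*m^2 - 30*m + 2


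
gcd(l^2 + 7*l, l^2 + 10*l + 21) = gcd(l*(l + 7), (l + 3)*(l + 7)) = l + 7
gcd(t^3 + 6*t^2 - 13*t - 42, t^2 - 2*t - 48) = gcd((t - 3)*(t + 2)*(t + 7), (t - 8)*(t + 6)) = 1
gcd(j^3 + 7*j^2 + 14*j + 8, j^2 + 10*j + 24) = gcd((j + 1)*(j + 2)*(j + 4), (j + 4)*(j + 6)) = j + 4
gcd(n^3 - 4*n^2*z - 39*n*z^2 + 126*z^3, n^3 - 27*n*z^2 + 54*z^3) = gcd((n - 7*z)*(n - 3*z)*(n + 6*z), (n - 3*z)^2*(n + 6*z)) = -n^2 - 3*n*z + 18*z^2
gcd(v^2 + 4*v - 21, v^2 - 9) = v - 3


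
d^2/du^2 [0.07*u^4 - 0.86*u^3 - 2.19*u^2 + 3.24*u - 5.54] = 0.84*u^2 - 5.16*u - 4.38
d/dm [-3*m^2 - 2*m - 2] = -6*m - 2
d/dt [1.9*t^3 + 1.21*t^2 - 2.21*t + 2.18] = 5.7*t^2 + 2.42*t - 2.21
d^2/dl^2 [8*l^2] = 16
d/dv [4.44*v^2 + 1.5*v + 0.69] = 8.88*v + 1.5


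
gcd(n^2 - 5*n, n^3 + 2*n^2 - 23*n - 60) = n - 5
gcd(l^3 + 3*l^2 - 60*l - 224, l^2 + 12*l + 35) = l + 7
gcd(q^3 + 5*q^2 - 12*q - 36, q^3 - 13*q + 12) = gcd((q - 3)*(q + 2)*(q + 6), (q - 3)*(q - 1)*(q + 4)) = q - 3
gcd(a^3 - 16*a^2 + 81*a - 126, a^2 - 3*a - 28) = a - 7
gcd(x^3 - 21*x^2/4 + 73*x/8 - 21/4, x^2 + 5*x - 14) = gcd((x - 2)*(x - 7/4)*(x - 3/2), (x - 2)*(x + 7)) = x - 2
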